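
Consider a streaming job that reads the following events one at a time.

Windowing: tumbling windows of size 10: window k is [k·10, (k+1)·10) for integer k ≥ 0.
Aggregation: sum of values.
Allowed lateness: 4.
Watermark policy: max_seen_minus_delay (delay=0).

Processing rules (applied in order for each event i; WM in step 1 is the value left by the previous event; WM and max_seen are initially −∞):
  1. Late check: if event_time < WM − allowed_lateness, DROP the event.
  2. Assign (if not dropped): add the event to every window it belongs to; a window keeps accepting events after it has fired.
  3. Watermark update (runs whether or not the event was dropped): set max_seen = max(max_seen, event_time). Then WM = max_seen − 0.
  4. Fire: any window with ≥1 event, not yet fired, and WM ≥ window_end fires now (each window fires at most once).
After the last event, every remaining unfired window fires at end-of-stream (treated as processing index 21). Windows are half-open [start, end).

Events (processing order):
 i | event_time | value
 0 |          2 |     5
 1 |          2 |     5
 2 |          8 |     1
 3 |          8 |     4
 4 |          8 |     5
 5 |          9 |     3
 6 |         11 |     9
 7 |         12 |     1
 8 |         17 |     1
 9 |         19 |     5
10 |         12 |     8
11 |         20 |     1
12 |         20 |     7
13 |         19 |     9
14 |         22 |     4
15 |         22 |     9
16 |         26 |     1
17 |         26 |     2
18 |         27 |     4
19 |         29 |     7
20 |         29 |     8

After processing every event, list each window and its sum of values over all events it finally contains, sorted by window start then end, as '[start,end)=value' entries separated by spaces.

i=0 t=2 v=5: → [0,10); WM=2
i=1 t=2 v=5: → [0,10); WM=2
i=2 t=8 v=1: → [0,10); WM=8
i=3 t=8 v=4: → [0,10); WM=8
i=4 t=8 v=5: → [0,10); WM=8
i=5 t=9 v=3: → [0,10); WM=9
i=6 t=11 v=9: → [10,20); WM=11; [0,10) fires=23
i=7 t=12 v=1: → [10,20); WM=12
i=8 t=17 v=1: → [10,20); WM=17
i=9 t=19 v=5: → [10,20); WM=19
i=10 t=12 v=8: DROP (t<19-4); WM=19
i=11 t=20 v=1: → [20,30); WM=20; [10,20) fires=16
i=12 t=20 v=7: → [20,30); WM=20
i=13 t=19 v=9: → [10,20); WM=20
i=14 t=22 v=4: → [20,30); WM=22
i=15 t=22 v=9: → [20,30); WM=22
i=16 t=26 v=1: → [20,30); WM=26
i=17 t=26 v=2: → [20,30); WM=26
i=18 t=27 v=4: → [20,30); WM=27
i=19 t=29 v=7: → [20,30); WM=29
i=20 t=29 v=8: → [20,30); WM=29

[0,10)=23 [10,20)=25 [20,30)=43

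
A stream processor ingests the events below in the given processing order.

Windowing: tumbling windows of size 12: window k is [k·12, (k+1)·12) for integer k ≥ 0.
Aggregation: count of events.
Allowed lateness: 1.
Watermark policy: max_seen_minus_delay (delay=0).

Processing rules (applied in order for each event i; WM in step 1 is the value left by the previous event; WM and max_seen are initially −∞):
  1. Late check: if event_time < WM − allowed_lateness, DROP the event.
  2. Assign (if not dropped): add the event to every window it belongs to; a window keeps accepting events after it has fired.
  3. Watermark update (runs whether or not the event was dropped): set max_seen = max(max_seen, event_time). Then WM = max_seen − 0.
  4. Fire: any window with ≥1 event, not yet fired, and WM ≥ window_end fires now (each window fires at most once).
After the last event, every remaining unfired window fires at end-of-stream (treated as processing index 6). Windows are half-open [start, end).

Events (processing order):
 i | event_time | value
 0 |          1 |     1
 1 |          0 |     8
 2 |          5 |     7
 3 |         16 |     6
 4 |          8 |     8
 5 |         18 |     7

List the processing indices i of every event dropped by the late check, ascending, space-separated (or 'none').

4

i=0 t=1 v=1: → [0,12); WM=1
i=1 t=0 v=8: → [0,12); WM=1
i=2 t=5 v=7: → [0,12); WM=5
i=3 t=16 v=6: → [12,24); WM=16; [0,12) fires=3
i=4 t=8 v=8: DROP (t<16-1); WM=16
i=5 t=18 v=7: → [12,24); WM=18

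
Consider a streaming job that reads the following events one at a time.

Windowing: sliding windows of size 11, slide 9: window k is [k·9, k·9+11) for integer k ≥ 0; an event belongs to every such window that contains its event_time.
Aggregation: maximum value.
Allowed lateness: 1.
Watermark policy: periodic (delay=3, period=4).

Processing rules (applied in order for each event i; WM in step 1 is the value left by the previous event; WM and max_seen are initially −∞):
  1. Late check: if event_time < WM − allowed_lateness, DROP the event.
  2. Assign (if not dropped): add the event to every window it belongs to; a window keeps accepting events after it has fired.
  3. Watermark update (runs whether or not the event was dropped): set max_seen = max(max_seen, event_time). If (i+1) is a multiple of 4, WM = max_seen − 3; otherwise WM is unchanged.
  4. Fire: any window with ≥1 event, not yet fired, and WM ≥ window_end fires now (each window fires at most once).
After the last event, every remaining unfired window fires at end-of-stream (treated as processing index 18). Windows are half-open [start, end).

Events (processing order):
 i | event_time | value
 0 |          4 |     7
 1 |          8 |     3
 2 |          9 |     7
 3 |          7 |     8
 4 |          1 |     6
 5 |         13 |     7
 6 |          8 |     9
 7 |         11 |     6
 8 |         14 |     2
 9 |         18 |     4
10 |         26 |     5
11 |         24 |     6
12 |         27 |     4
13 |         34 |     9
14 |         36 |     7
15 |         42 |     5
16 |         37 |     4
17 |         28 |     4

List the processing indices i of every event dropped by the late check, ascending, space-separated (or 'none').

i=0 t=4 v=7: → [0,11); WM=−∞
i=1 t=8 v=3: → [0,11); WM=−∞
i=2 t=9 v=7: → [9,20),[0,11); WM=−∞
i=3 t=7 v=8: → [0,11); WM=6
i=4 t=1 v=6: DROP (t<6-1); WM=6
i=5 t=13 v=7: → [9,20); WM=6
i=6 t=8 v=9: → [0,11); WM=6
i=7 t=11 v=6: → [9,20); WM=10
i=8 t=14 v=2: → [9,20); WM=10
i=9 t=18 v=4: → [18,29),[9,20); WM=10
i=10 t=26 v=5: → [18,29); WM=10
i=11 t=24 v=6: → [18,29); WM=23; [0,11) fires=9 [9,20) fires=7
i=12 t=27 v=4: → [27,38),[18,29); WM=23
i=13 t=34 v=9: → [27,38); WM=23
i=14 t=36 v=7: → [36,47),[27,38); WM=23
i=15 t=42 v=5: → [36,47); WM=39; [18,29) fires=6 [27,38) fires=9
i=16 t=37 v=4: DROP (t<39-1); WM=39
i=17 t=28 v=4: DROP (t<39-1); WM=39

4 16 17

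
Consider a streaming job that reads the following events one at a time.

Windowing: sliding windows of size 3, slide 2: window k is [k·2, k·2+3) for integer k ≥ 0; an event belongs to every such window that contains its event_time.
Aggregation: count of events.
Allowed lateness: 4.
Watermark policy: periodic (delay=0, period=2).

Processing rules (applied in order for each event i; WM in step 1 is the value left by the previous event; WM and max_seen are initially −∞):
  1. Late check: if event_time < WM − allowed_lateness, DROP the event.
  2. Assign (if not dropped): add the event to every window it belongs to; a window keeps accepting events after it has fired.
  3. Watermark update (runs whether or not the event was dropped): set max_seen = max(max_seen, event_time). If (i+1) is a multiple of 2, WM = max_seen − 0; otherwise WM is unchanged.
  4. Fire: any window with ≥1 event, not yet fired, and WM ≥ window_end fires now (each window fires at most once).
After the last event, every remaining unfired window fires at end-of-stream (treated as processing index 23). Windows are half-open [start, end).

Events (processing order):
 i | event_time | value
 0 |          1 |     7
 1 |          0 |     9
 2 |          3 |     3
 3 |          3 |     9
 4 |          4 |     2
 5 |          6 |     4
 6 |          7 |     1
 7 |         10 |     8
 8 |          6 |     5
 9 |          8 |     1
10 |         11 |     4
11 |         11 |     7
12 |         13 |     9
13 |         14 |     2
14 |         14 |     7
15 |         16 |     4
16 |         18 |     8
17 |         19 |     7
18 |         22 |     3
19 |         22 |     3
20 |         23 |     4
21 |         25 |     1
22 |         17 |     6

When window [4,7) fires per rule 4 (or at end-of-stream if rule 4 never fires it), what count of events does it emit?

2

i=0 t=1 v=7: → [0,3); WM=−∞
i=1 t=0 v=9: → [0,3); WM=1
i=2 t=3 v=3: → [2,5); WM=1
i=3 t=3 v=9: → [2,5); WM=3; [0,3) fires=2
i=4 t=4 v=2: → [4,7),[2,5); WM=3
i=5 t=6 v=4: → [6,9),[4,7); WM=6; [2,5) fires=3
i=6 t=7 v=1: → [6,9); WM=6
i=7 t=10 v=8: → [10,13),[8,11); WM=10; [4,7) fires=2 [6,9) fires=2
i=8 t=6 v=5: → [6,9),[4,7); WM=10
i=9 t=8 v=1: → [8,11),[6,9); WM=10
i=10 t=11 v=4: → [10,13); WM=10
i=11 t=11 v=7: → [10,13); WM=11; [8,11) fires=2
i=12 t=13 v=9: → [12,15); WM=11
i=13 t=14 v=2: → [14,17),[12,15); WM=14; [10,13) fires=3
i=14 t=14 v=7: → [14,17),[12,15); WM=14
i=15 t=16 v=4: → [16,19),[14,17); WM=16; [12,15) fires=3
i=16 t=18 v=8: → [18,21),[16,19); WM=16
i=17 t=19 v=7: → [18,21); WM=19; [14,17) fires=3 [16,19) fires=2
i=18 t=22 v=3: → [22,25),[20,23); WM=19
i=19 t=22 v=3: → [22,25),[20,23); WM=22; [18,21) fires=2
i=20 t=23 v=4: → [22,25); WM=22
i=21 t=25 v=1: → [24,27); WM=25; [20,23) fires=2 [22,25) fires=3
i=22 t=17 v=6: DROP (t<25-4); WM=25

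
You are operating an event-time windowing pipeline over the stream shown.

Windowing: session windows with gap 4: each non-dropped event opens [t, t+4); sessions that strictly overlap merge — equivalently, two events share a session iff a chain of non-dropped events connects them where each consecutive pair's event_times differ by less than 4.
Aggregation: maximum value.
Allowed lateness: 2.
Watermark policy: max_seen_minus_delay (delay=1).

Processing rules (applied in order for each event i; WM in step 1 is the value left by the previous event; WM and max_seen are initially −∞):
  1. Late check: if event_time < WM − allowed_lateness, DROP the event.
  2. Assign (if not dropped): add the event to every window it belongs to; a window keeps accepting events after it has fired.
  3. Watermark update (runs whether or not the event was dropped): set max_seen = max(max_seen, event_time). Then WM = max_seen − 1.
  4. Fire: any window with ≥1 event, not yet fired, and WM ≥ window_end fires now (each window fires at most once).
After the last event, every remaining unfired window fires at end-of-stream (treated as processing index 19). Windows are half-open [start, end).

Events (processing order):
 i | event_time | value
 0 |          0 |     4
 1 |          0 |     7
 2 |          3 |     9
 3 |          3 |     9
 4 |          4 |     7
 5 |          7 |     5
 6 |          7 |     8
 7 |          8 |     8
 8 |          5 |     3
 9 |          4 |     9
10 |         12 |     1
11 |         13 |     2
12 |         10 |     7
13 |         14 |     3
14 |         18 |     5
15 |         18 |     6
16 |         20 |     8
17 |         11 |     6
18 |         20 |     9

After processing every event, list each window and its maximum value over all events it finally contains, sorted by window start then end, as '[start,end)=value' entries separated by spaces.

i=0 t=0 v=4: → [0,4); WM=-1
i=1 t=0 v=7: → [0,4); WM=-1
i=2 t=3 v=9: → [0,7); WM=2
i=3 t=3 v=9: → [0,7); WM=2
i=4 t=4 v=7: → [0,8); WM=3
i=5 t=7 v=5: → [0,11); WM=6
i=6 t=7 v=8: → [0,11); WM=6
i=7 t=8 v=8: → [0,12); WM=7
i=8 t=5 v=3: → [0,12); WM=7
i=9 t=4 v=9: DROP (t<7-2); WM=7
i=10 t=12 v=1: → [12,16); WM=11
i=11 t=13 v=2: → [12,17); WM=12
i=12 t=10 v=7: → [0,17); WM=12
i=13 t=14 v=3: → [0,18); WM=13
i=14 t=18 v=5: → [18,22); WM=17
i=15 t=18 v=6: → [18,22); WM=17
i=16 t=20 v=8: → [18,24); WM=19
i=17 t=11 v=6: DROP (t<19-2); WM=19
i=18 t=20 v=9: → [18,24); WM=19

[0,18)=9 [18,24)=9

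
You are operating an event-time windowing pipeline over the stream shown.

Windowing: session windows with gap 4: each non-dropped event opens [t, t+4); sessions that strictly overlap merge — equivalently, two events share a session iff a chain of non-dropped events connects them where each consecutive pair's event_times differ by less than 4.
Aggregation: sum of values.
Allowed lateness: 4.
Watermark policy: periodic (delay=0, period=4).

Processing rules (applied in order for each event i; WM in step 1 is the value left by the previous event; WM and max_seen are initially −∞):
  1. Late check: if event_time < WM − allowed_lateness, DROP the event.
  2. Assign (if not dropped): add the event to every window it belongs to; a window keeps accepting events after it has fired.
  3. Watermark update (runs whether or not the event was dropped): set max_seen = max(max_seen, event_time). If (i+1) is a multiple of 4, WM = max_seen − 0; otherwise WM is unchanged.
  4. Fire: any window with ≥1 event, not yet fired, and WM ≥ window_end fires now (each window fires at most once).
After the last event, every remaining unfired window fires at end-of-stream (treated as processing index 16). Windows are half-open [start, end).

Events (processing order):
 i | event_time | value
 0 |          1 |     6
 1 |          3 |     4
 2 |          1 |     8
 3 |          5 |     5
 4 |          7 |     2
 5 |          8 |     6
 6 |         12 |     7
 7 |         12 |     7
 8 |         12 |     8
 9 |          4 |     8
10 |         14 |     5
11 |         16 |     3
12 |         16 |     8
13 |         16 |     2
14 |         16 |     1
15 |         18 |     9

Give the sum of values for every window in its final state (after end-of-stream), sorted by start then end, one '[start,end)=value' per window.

[1,12)=31 [12,22)=50

i=0 t=1 v=6: → [1,5); WM=−∞
i=1 t=3 v=4: → [1,7); WM=−∞
i=2 t=1 v=8: → [1,7); WM=−∞
i=3 t=5 v=5: → [1,9); WM=5
i=4 t=7 v=2: → [1,11); WM=5
i=5 t=8 v=6: → [1,12); WM=5
i=6 t=12 v=7: → [12,16); WM=5
i=7 t=12 v=7: → [12,16); WM=12
i=8 t=12 v=8: → [12,16); WM=12
i=9 t=4 v=8: DROP (t<12-4); WM=12
i=10 t=14 v=5: → [12,18); WM=12
i=11 t=16 v=3: → [12,20); WM=16
i=12 t=16 v=8: → [12,20); WM=16
i=13 t=16 v=2: → [12,20); WM=16
i=14 t=16 v=1: → [12,20); WM=16
i=15 t=18 v=9: → [12,22); WM=18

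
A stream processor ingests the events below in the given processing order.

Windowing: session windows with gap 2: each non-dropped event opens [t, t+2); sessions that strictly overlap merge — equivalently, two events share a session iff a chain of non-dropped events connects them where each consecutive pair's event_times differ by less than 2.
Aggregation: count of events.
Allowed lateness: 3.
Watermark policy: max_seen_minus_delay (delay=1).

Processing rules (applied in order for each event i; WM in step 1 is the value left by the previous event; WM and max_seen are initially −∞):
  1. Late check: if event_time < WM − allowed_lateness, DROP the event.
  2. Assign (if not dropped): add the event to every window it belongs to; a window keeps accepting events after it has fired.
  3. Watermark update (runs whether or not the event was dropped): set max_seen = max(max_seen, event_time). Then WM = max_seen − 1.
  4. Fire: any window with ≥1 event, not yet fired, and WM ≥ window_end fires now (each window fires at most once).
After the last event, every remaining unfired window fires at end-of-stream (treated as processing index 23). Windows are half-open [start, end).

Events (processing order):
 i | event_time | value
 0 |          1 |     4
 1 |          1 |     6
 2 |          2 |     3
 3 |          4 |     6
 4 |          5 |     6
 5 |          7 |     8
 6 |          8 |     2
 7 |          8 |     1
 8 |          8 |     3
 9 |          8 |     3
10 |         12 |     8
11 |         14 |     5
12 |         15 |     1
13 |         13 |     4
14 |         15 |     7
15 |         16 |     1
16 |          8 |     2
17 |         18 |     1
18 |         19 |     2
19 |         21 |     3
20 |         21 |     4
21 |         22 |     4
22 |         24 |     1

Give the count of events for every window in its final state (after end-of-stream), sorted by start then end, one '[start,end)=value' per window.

i=0 t=1 v=4: → [1,3); WM=0
i=1 t=1 v=6: → [1,3); WM=0
i=2 t=2 v=3: → [1,4); WM=1
i=3 t=4 v=6: → [4,6); WM=3
i=4 t=5 v=6: → [4,7); WM=4
i=5 t=7 v=8: → [7,9); WM=6
i=6 t=8 v=2: → [7,10); WM=7
i=7 t=8 v=1: → [7,10); WM=7
i=8 t=8 v=3: → [7,10); WM=7
i=9 t=8 v=3: → [7,10); WM=7
i=10 t=12 v=8: → [12,14); WM=11
i=11 t=14 v=5: → [14,16); WM=13
i=12 t=15 v=1: → [14,17); WM=14
i=13 t=13 v=4: → [12,17); WM=14
i=14 t=15 v=7: → [12,17); WM=14
i=15 t=16 v=1: → [12,18); WM=15
i=16 t=8 v=2: DROP (t<15-3); WM=15
i=17 t=18 v=1: → [18,20); WM=17
i=18 t=19 v=2: → [18,21); WM=18
i=19 t=21 v=3: → [21,23); WM=20
i=20 t=21 v=4: → [21,23); WM=20
i=21 t=22 v=4: → [21,24); WM=21
i=22 t=24 v=1: → [24,26); WM=23

[1,4)=3 [4,7)=2 [7,10)=5 [12,18)=6 [18,21)=2 [21,24)=3 [24,26)=1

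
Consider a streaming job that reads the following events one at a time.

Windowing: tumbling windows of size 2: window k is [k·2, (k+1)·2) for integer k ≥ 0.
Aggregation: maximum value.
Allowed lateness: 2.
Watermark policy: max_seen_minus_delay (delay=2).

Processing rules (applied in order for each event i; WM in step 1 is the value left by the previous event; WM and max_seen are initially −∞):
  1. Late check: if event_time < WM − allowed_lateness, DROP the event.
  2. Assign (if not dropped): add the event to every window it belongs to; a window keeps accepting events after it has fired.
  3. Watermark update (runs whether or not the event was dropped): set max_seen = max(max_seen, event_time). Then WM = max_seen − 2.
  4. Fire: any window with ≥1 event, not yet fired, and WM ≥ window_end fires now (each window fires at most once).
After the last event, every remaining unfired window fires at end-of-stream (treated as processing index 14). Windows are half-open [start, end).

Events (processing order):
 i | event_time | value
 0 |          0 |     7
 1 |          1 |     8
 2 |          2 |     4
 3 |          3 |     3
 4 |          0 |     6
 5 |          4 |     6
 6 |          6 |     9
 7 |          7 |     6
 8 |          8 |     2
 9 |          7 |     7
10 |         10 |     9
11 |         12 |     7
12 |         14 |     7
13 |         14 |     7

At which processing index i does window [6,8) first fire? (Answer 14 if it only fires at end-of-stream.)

10

i=0 t=0 v=7: → [0,2); WM=-2
i=1 t=1 v=8: → [0,2); WM=-1
i=2 t=2 v=4: → [2,4); WM=0
i=3 t=3 v=3: → [2,4); WM=1
i=4 t=0 v=6: → [0,2); WM=1
i=5 t=4 v=6: → [4,6); WM=2; [0,2) fires=8
i=6 t=6 v=9: → [6,8); WM=4; [2,4) fires=4
i=7 t=7 v=6: → [6,8); WM=5
i=8 t=8 v=2: → [8,10); WM=6; [4,6) fires=6
i=9 t=7 v=7: → [6,8); WM=6
i=10 t=10 v=9: → [10,12); WM=8; [6,8) fires=9
i=11 t=12 v=7: → [12,14); WM=10; [8,10) fires=2
i=12 t=14 v=7: → [14,16); WM=12; [10,12) fires=9
i=13 t=14 v=7: → [14,16); WM=12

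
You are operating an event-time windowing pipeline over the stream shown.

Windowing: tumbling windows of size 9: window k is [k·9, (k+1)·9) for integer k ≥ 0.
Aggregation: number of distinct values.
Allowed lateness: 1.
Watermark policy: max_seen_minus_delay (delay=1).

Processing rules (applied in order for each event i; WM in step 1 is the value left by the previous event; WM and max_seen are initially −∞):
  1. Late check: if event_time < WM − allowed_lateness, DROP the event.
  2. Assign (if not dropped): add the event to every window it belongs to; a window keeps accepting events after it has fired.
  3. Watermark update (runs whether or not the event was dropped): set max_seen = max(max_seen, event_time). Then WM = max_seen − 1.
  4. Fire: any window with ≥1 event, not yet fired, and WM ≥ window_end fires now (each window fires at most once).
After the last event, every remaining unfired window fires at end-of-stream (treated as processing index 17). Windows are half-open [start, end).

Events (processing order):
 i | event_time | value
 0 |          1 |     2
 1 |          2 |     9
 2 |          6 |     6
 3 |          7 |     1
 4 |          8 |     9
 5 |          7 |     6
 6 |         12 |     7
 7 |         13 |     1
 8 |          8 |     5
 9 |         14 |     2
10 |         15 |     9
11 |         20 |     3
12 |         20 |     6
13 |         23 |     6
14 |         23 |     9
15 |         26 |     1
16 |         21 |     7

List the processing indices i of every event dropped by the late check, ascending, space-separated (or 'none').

8 16

i=0 t=1 v=2: → [0,9); WM=0
i=1 t=2 v=9: → [0,9); WM=1
i=2 t=6 v=6: → [0,9); WM=5
i=3 t=7 v=1: → [0,9); WM=6
i=4 t=8 v=9: → [0,9); WM=7
i=5 t=7 v=6: → [0,9); WM=7
i=6 t=12 v=7: → [9,18); WM=11; [0,9) fires=4
i=7 t=13 v=1: → [9,18); WM=12
i=8 t=8 v=5: DROP (t<12-1); WM=12
i=9 t=14 v=2: → [9,18); WM=13
i=10 t=15 v=9: → [9,18); WM=14
i=11 t=20 v=3: → [18,27); WM=19; [9,18) fires=4
i=12 t=20 v=6: → [18,27); WM=19
i=13 t=23 v=6: → [18,27); WM=22
i=14 t=23 v=9: → [18,27); WM=22
i=15 t=26 v=1: → [18,27); WM=25
i=16 t=21 v=7: DROP (t<25-1); WM=25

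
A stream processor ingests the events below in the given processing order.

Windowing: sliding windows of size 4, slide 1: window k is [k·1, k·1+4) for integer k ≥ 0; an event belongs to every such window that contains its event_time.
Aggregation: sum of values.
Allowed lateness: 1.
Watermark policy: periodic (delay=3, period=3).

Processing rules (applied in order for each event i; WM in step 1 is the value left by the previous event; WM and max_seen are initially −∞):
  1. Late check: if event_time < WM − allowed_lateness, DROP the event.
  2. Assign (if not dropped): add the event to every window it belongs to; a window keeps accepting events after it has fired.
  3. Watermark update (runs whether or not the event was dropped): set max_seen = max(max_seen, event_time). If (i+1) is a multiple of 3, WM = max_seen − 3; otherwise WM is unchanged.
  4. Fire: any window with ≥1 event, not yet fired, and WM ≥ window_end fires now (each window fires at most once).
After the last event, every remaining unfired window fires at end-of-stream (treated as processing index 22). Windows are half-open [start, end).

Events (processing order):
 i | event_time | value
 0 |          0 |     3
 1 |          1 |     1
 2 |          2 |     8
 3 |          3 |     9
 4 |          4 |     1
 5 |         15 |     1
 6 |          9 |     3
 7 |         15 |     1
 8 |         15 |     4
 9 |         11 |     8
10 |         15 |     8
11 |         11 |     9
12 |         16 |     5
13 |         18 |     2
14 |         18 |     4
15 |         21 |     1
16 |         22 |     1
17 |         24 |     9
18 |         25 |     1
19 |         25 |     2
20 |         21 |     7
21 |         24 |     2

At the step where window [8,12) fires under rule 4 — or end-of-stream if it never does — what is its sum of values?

i=0 t=0 v=3: → [0,4); WM=−∞
i=1 t=1 v=1: → [1,5),[0,4); WM=−∞
i=2 t=2 v=8: → [2,6),[1,5),[0,4); WM=-1
i=3 t=3 v=9: → [3,7),[2,6),[1,5),[0,4); WM=-1
i=4 t=4 v=1: → [4,8),[3,7),[2,6),[1,5); WM=-1
i=5 t=15 v=1: → [15,19),[14,18),[13,17),[12,16); WM=12; [0,4) fires=21 [1,5) fires=19 [2,6) fires=18 [3,7) fires=10 [4,8) fires=1
i=6 t=9 v=3: DROP (t<12-1); WM=12
i=7 t=15 v=1: → [15,19),[14,18),[13,17),[12,16); WM=12
i=8 t=15 v=4: → [15,19),[14,18),[13,17),[12,16); WM=12
i=9 t=11 v=8: → [11,15),[10,14),[9,13),[8,12); WM=12; [8,12) fires=8
i=10 t=15 v=8: → [15,19),[14,18),[13,17),[12,16); WM=12
i=11 t=11 v=9: → [11,15),[10,14),[9,13),[8,12); WM=12
i=12 t=16 v=5: → [16,20),[15,19),[14,18),[13,17); WM=12
i=13 t=18 v=2: → [18,22),[17,21),[16,20),[15,19); WM=12
i=14 t=18 v=4: → [18,22),[17,21),[16,20),[15,19); WM=15; [9,13) fires=17 [10,14) fires=17 [11,15) fires=17
i=15 t=21 v=1: → [21,25),[20,24),[19,23),[18,22); WM=15
i=16 t=22 v=1: → [22,26),[21,25),[20,24),[19,23); WM=15
i=17 t=24 v=9: → [24,28),[23,27),[22,26),[21,25); WM=21; [12,16) fires=14 [13,17) fires=19 [14,18) fires=19 [15,19) fires=25 [16,20) fires=11 [17,21) fires=6
i=18 t=25 v=1: → [25,29),[24,28),[23,27),[22,26); WM=21
i=19 t=25 v=2: → [25,29),[24,28),[23,27),[22,26); WM=21
i=20 t=21 v=7: → [21,25),[20,24),[19,23),[18,22); WM=22; [18,22) fires=14
i=21 t=24 v=2: → [24,28),[23,27),[22,26),[21,25); WM=22

8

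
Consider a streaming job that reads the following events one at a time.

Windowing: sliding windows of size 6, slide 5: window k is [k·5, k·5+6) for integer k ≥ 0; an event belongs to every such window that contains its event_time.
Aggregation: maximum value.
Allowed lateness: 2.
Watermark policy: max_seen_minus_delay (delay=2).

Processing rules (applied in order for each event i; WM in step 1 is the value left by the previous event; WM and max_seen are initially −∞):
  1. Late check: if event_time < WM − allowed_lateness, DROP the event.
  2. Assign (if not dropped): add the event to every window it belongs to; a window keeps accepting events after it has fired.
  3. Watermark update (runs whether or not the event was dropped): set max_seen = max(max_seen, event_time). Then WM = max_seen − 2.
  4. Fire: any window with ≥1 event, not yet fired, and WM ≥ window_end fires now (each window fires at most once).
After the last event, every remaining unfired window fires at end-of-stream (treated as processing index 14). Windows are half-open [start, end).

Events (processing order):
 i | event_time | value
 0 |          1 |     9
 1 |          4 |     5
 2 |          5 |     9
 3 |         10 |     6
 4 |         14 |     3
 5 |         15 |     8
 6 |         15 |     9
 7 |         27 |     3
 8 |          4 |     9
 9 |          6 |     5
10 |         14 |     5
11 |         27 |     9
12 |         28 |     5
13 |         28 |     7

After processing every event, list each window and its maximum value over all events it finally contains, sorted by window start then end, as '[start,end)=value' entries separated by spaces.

[0,6)=9 [5,11)=9 [10,16)=9 [15,21)=9 [25,31)=9

i=0 t=1 v=9: → [0,6); WM=-1
i=1 t=4 v=5: → [0,6); WM=2
i=2 t=5 v=9: → [5,11),[0,6); WM=3
i=3 t=10 v=6: → [10,16),[5,11); WM=8; [0,6) fires=9
i=4 t=14 v=3: → [10,16); WM=12; [5,11) fires=9
i=5 t=15 v=8: → [15,21),[10,16); WM=13
i=6 t=15 v=9: → [15,21),[10,16); WM=13
i=7 t=27 v=3: → [25,31); WM=25; [10,16) fires=9 [15,21) fires=9
i=8 t=4 v=9: DROP (t<25-2); WM=25
i=9 t=6 v=5: DROP (t<25-2); WM=25
i=10 t=14 v=5: DROP (t<25-2); WM=25
i=11 t=27 v=9: → [25,31); WM=25
i=12 t=28 v=5: → [25,31); WM=26
i=13 t=28 v=7: → [25,31); WM=26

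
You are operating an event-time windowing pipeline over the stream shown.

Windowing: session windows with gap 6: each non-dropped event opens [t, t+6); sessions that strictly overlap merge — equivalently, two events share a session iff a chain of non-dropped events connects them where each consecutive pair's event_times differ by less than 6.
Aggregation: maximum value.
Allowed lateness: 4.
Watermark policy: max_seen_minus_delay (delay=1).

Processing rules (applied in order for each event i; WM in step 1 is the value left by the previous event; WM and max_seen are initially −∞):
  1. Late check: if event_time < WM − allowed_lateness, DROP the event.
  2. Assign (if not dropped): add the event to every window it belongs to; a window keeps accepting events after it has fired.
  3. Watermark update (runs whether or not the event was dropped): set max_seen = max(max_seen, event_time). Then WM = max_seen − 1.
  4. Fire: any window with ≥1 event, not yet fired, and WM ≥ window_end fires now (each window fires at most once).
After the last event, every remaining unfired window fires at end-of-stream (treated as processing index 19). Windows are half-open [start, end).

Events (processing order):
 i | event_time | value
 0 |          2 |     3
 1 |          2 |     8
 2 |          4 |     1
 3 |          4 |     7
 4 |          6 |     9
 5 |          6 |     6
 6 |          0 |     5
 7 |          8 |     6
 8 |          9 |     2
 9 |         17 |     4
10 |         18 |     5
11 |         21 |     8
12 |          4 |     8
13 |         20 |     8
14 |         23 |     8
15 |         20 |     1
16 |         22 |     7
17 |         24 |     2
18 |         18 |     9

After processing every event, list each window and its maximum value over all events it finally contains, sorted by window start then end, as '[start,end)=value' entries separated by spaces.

i=0 t=2 v=3: → [2,8); WM=1
i=1 t=2 v=8: → [2,8); WM=1
i=2 t=4 v=1: → [2,10); WM=3
i=3 t=4 v=7: → [2,10); WM=3
i=4 t=6 v=9: → [2,12); WM=5
i=5 t=6 v=6: → [2,12); WM=5
i=6 t=0 v=5: DROP (t<5-4); WM=5
i=7 t=8 v=6: → [2,14); WM=7
i=8 t=9 v=2: → [2,15); WM=8
i=9 t=17 v=4: → [17,23); WM=16
i=10 t=18 v=5: → [17,24); WM=17
i=11 t=21 v=8: → [17,27); WM=20
i=12 t=4 v=8: DROP (t<20-4); WM=20
i=13 t=20 v=8: → [17,27); WM=20
i=14 t=23 v=8: → [17,29); WM=22
i=15 t=20 v=1: → [17,29); WM=22
i=16 t=22 v=7: → [17,29); WM=22
i=17 t=24 v=2: → [17,30); WM=23
i=18 t=18 v=9: DROP (t<23-4); WM=23

[2,15)=9 [17,30)=8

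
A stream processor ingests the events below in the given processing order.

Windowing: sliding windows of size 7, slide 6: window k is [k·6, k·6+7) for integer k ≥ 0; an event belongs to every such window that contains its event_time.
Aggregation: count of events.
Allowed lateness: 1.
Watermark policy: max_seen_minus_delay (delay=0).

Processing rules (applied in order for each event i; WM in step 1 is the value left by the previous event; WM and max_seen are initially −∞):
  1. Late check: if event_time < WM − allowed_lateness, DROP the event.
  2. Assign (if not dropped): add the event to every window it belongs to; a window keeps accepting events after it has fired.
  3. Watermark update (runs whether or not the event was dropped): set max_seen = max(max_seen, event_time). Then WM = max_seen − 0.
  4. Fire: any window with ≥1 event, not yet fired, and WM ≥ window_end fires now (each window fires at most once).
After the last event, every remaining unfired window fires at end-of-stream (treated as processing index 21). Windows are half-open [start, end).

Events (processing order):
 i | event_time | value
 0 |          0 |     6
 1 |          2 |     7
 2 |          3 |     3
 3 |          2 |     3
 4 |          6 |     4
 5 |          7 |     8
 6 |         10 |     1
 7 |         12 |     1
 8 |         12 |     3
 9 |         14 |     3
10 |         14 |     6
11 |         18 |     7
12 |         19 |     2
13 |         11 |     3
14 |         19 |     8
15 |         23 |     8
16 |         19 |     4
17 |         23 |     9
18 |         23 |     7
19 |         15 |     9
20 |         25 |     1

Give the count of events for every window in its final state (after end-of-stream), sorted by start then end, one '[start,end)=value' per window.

[0,7)=5 [6,13)=5 [12,19)=5 [18,25)=6 [24,31)=1

i=0 t=0 v=6: → [0,7); WM=0
i=1 t=2 v=7: → [0,7); WM=2
i=2 t=3 v=3: → [0,7); WM=3
i=3 t=2 v=3: → [0,7); WM=3
i=4 t=6 v=4: → [6,13),[0,7); WM=6
i=5 t=7 v=8: → [6,13); WM=7; [0,7) fires=5
i=6 t=10 v=1: → [6,13); WM=10
i=7 t=12 v=1: → [12,19),[6,13); WM=12
i=8 t=12 v=3: → [12,19),[6,13); WM=12
i=9 t=14 v=3: → [12,19); WM=14; [6,13) fires=5
i=10 t=14 v=6: → [12,19); WM=14
i=11 t=18 v=7: → [18,25),[12,19); WM=18
i=12 t=19 v=2: → [18,25); WM=19; [12,19) fires=5
i=13 t=11 v=3: DROP (t<19-1); WM=19
i=14 t=19 v=8: → [18,25); WM=19
i=15 t=23 v=8: → [18,25); WM=23
i=16 t=19 v=4: DROP (t<23-1); WM=23
i=17 t=23 v=9: → [18,25); WM=23
i=18 t=23 v=7: → [18,25); WM=23
i=19 t=15 v=9: DROP (t<23-1); WM=23
i=20 t=25 v=1: → [24,31); WM=25; [18,25) fires=6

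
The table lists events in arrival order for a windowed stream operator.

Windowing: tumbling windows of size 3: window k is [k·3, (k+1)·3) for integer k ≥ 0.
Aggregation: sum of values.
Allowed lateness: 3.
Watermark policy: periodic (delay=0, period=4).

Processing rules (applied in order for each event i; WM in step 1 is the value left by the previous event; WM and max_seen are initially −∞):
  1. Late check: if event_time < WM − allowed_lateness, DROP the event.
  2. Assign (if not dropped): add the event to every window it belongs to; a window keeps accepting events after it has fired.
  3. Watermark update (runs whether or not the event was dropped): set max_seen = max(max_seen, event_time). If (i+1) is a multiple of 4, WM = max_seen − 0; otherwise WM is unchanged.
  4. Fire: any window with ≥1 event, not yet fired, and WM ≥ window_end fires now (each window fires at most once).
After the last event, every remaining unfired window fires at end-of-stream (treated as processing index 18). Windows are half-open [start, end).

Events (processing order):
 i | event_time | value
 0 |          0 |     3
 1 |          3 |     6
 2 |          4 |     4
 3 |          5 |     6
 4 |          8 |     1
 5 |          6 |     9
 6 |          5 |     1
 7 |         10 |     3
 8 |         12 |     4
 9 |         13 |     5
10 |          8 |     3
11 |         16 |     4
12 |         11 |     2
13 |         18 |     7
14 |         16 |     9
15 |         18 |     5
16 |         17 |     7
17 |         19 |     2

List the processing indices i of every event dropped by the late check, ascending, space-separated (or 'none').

i=0 t=0 v=3: → [0,3); WM=−∞
i=1 t=3 v=6: → [3,6); WM=−∞
i=2 t=4 v=4: → [3,6); WM=−∞
i=3 t=5 v=6: → [3,6); WM=5; [0,3) fires=3
i=4 t=8 v=1: → [6,9); WM=5
i=5 t=6 v=9: → [6,9); WM=5
i=6 t=5 v=1: → [3,6); WM=5
i=7 t=10 v=3: → [9,12); WM=10; [3,6) fires=17 [6,9) fires=10
i=8 t=12 v=4: → [12,15); WM=10
i=9 t=13 v=5: → [12,15); WM=10
i=10 t=8 v=3: → [6,9); WM=10
i=11 t=16 v=4: → [15,18); WM=16; [9,12) fires=3 [12,15) fires=9
i=12 t=11 v=2: DROP (t<16-3); WM=16
i=13 t=18 v=7: → [18,21); WM=16
i=14 t=16 v=9: → [15,18); WM=16
i=15 t=18 v=5: → [18,21); WM=18; [15,18) fires=13
i=16 t=17 v=7: → [15,18); WM=18
i=17 t=19 v=2: → [18,21); WM=18

12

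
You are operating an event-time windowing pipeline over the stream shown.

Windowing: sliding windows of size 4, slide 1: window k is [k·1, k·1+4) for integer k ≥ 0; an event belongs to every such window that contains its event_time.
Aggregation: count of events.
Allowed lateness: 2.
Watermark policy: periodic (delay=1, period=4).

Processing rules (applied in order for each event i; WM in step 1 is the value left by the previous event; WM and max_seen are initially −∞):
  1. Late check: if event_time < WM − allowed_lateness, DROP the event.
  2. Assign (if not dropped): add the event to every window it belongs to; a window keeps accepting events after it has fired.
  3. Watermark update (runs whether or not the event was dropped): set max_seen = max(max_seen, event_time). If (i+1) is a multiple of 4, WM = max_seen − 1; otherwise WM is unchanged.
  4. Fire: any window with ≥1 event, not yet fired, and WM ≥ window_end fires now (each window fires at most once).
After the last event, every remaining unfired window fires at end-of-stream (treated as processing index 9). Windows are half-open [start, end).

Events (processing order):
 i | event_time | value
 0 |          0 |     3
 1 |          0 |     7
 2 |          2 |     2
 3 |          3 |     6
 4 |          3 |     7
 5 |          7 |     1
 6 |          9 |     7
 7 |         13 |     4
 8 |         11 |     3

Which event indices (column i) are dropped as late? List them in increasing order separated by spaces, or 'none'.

none

i=0 t=0 v=3: → [0,4); WM=−∞
i=1 t=0 v=7: → [0,4); WM=−∞
i=2 t=2 v=2: → [2,6),[1,5),[0,4); WM=−∞
i=3 t=3 v=6: → [3,7),[2,6),[1,5),[0,4); WM=2
i=4 t=3 v=7: → [3,7),[2,6),[1,5),[0,4); WM=2
i=5 t=7 v=1: → [7,11),[6,10),[5,9),[4,8); WM=2
i=6 t=9 v=7: → [9,13),[8,12),[7,11),[6,10); WM=2
i=7 t=13 v=4: → [13,17),[12,16),[11,15),[10,14); WM=12; [0,4) fires=5 [1,5) fires=3 [2,6) fires=3 [3,7) fires=2 [4,8) fires=1 [5,9) fires=1 [6,10) fires=2 [7,11) fires=2 [8,12) fires=1
i=8 t=11 v=3: → [11,15),[10,14),[9,13),[8,12); WM=12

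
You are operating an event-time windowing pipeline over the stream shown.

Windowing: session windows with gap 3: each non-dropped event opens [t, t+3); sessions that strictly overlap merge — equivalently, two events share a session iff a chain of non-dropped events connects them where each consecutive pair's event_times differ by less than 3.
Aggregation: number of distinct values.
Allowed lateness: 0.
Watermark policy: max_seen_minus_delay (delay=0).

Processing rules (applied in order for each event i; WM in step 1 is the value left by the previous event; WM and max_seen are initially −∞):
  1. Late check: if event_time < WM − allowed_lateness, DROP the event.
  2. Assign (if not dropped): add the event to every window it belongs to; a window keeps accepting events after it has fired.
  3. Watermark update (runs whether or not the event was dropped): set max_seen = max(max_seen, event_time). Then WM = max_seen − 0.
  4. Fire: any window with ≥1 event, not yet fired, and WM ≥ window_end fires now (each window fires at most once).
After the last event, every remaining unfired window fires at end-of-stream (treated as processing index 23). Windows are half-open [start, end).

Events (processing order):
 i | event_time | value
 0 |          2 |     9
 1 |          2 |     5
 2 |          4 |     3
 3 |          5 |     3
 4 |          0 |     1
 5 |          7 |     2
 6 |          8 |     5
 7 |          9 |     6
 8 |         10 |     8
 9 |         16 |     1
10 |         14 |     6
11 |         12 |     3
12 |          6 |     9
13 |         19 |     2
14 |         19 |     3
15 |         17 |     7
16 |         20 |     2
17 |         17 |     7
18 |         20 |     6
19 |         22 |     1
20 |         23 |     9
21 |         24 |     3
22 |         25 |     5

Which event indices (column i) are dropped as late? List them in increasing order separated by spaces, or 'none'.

4 10 11 12 15 17

i=0 t=2 v=9: → [2,5); WM=2
i=1 t=2 v=5: → [2,5); WM=2
i=2 t=4 v=3: → [2,7); WM=4
i=3 t=5 v=3: → [2,8); WM=5
i=4 t=0 v=1: DROP (t<5-0); WM=5
i=5 t=7 v=2: → [2,10); WM=7
i=6 t=8 v=5: → [2,11); WM=8
i=7 t=9 v=6: → [2,12); WM=9
i=8 t=10 v=8: → [2,13); WM=10
i=9 t=16 v=1: → [16,19); WM=16
i=10 t=14 v=6: DROP (t<16-0); WM=16
i=11 t=12 v=3: DROP (t<16-0); WM=16
i=12 t=6 v=9: DROP (t<16-0); WM=16
i=13 t=19 v=2: → [19,22); WM=19
i=14 t=19 v=3: → [19,22); WM=19
i=15 t=17 v=7: DROP (t<19-0); WM=19
i=16 t=20 v=2: → [19,23); WM=20
i=17 t=17 v=7: DROP (t<20-0); WM=20
i=18 t=20 v=6: → [19,23); WM=20
i=19 t=22 v=1: → [19,25); WM=22
i=20 t=23 v=9: → [19,26); WM=23
i=21 t=24 v=3: → [19,27); WM=24
i=22 t=25 v=5: → [19,28); WM=25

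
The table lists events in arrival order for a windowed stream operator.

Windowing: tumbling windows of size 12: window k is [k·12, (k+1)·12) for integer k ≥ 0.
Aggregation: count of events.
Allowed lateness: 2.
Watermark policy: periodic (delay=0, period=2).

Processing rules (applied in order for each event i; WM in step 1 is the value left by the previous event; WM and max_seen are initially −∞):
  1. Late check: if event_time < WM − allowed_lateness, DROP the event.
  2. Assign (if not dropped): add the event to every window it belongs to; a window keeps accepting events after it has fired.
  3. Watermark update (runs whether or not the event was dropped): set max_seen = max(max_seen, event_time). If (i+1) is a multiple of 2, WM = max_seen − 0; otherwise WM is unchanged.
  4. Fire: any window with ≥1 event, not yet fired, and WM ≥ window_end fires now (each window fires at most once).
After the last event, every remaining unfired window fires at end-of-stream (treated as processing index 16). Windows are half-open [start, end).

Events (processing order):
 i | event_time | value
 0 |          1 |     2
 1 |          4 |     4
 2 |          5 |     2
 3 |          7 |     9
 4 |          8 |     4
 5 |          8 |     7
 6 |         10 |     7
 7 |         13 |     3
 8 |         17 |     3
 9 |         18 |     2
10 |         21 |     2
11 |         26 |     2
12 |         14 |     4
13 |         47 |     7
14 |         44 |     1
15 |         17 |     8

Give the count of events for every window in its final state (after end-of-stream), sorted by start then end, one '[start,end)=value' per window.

i=0 t=1 v=2: → [0,12); WM=−∞
i=1 t=4 v=4: → [0,12); WM=4
i=2 t=5 v=2: → [0,12); WM=4
i=3 t=7 v=9: → [0,12); WM=7
i=4 t=8 v=4: → [0,12); WM=7
i=5 t=8 v=7: → [0,12); WM=8
i=6 t=10 v=7: → [0,12); WM=8
i=7 t=13 v=3: → [12,24); WM=13; [0,12) fires=7
i=8 t=17 v=3: → [12,24); WM=13
i=9 t=18 v=2: → [12,24); WM=18
i=10 t=21 v=2: → [12,24); WM=18
i=11 t=26 v=2: → [24,36); WM=26; [12,24) fires=4
i=12 t=14 v=4: DROP (t<26-2); WM=26
i=13 t=47 v=7: → [36,48); WM=47; [24,36) fires=1
i=14 t=44 v=1: DROP (t<47-2); WM=47
i=15 t=17 v=8: DROP (t<47-2); WM=47

[0,12)=7 [12,24)=4 [24,36)=1 [36,48)=1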